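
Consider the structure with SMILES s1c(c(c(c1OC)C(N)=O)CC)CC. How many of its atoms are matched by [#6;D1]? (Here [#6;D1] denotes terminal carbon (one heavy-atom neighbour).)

Check the 14 heavy atoms by environment: 1× s (aromatic, D2) → no; 4× c (aromatic, D3) → no; 1× C (D3) → no; 1× O (D1) → no; 1× N (D1) → no; 2× C (D2) → no; 3× C (D1) → match; 1× O (D2) → no.
That gives 3 matching atoms.

3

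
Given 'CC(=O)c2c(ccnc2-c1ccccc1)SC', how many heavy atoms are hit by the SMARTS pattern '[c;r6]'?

The query [c;r6] means: aromatic carbon that belongs to a six-membered ring.
Check the 17 heavy atoms by environment: 1× n (aromatic, in 6-ring) → no; 11× c (aromatic, in 6-ring) → match; 3× C (acyclic) → no; 1× O (acyclic) → no; 1× S (acyclic) → no.
That gives 11 matching atoms.

11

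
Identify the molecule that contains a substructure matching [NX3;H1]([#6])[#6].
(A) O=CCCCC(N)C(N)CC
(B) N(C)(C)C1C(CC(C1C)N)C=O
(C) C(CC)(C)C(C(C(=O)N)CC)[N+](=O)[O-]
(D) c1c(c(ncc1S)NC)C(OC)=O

D

[NX3;H1]([#6])[#6] describes a trivalent nitrogen with one H, bonded to two carbons (a secondary amine).
(A) has a primary amino group (-NH2) but the nitrogen has H2 and only one carbon neighbour.
(B) has a dimethylamino group (-N(CH3)2) but the nitrogen has H0, not H1.
(C) has a primary amide (-C(=O)NH2) but the -C(=O)NH2 nitrogen has H2, not H1.
(D) contains an N-methylamino group (-NHCH3), which satisfies every atom and bond constraint.
So the answer is (D).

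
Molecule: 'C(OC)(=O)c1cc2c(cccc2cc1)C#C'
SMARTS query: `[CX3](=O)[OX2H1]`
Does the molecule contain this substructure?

No

The pattern [CX3](=O)[OX2H1] describes an sp2 carbon double-bonded to O and single-bonded to an -OH oxygen — a carboxylic acid.
The closest candidate here is a methyl-ester group (-C(=O)OCH3), but the singly-bonded O has no H (OX2H0, not OX2H1). No other fragment satisfies the full query, so there is no match.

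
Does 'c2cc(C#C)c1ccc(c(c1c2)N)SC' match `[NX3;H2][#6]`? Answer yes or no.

Yes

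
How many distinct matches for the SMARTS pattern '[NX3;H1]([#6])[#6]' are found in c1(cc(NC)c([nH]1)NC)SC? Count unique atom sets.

[NX3;H1]([#6])[#6] is the SMARTS for a secondary amine: a trivalent nitrogen with one H, bonded to two carbons.
The molecule carries 2 separate instances of an N-methylamino group (-NHCH3) meeting every constraint; each maps to a distinct set of atoms, giving 2 matches.

2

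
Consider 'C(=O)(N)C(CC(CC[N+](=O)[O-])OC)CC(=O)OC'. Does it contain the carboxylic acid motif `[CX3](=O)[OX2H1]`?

The pattern [CX3](=O)[OX2H1] describes an sp2 carbon double-bonded to O and single-bonded to an -OH oxygen — a carboxylic acid.
The closest candidate here is a methyl-ester group (-C(=O)OCH3), but the singly-bonded O has no H (OX2H0, not OX2H1). No other fragment satisfies the full query, so there is no match.

No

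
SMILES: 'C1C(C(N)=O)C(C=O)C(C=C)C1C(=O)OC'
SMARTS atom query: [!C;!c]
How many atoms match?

5

Check the 16 heavy atoms by environment: 11× C → no; 4× O → match; 1× N → match.
Summing the matching environments: 4 + 1 = 5 matching atoms.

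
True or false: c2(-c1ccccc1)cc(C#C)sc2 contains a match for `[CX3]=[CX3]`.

False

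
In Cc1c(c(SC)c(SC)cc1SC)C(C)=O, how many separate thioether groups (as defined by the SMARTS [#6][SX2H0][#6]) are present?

3

[#6][SX2H0][#6] is the SMARTS for a thioether: an aliphatic sulfur bridging two carbons with no H on the sulfur.
The molecule carries 3 separate instances of a methylthio ether (-SCH3) meeting every constraint; each maps to a distinct set of atoms, giving 3 matches.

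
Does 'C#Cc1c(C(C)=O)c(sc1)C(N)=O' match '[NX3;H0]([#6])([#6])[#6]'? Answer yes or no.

No

The pattern [NX3;H0]([#6])([#6])[#6] describes a trivalent nitrogen with no H, bonded to three carbons — a tertiary amine.
The closest candidate here is a primary amide (-C(=O)NH2), but the amide nitrogen has H2 and only one carbon neighbour. No other fragment satisfies the full query, so there is no match.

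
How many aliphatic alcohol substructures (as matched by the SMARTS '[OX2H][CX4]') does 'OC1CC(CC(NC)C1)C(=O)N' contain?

1

[OX2H][CX4] is the SMARTS for an aliphatic alcohol: a hydroxyl oxygen bound to an sp3 (X4) carbon.
Exactly one fragment in the molecule meets all constraints, giving 1 match.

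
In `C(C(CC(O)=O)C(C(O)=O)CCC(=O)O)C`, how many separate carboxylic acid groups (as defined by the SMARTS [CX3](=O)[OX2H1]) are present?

[CX3](=O)[OX2H1] is the SMARTS for a carboxylic acid: an sp2 carbon double-bonded to O and single-bonded to an -OH oxygen.
The molecule carries 3 separate instances of a carboxylic acid group (-C(=O)OH) meeting every constraint; each maps to a distinct set of atoms, giving 3 matches.

3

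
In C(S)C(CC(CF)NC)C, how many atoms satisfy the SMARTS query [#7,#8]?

The query [#7,#8] means: nitrogen or oxygen (comma = OR).
Check the 10 heavy atoms by environment: 7× C → no; 1× F → no; 1× N → match; 1× S → no.
That gives 1 matching atom.

1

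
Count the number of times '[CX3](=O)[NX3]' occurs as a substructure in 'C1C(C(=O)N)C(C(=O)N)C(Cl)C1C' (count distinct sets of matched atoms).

2

[CX3](=O)[NX3] is the SMARTS for an amide: a carbonyl carbon bonded to a trivalent nitrogen.
The molecule carries 2 separate instances of a primary amide (-C(=O)NH2) meeting every constraint; each maps to a distinct set of atoms, giving 2 matches.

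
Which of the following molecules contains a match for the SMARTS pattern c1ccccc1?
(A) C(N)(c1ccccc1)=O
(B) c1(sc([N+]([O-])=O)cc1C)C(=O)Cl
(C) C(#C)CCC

A

c1ccccc1 describes six aromatic carbons in a ring (a benzene ring).
(A) contains the required atom environment, so the pattern matches.
(B) has a methyl group (-CH3) but no six-membered all-carbon aromatic ring is present.
(C) has a methyl group (-CH3) but no six-membered all-carbon aromatic ring is present.
So the answer is (A).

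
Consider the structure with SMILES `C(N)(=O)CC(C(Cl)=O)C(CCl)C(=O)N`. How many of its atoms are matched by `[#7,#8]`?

5

The query [#7,#8] means: nitrogen or oxygen (comma = OR).
Check the 14 heavy atoms by environment: 7× C → no; 3× O → match; 2× N → match; 2× Cl → no.
Summing the matching environments: 3 + 2 = 5 matching atoms.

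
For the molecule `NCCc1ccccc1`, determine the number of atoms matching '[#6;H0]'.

1

The query [#6;H0] means: any carbon with no attached hydrogen.
Check the 9 heavy atoms by environment: 2× C (H2) → no; 1× N (H2) → no; 1× c (aromatic, H0) → match; 5× c (aromatic, H1) → no.
That gives 1 matching atom.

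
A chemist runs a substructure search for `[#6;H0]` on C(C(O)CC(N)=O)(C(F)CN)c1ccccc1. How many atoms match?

2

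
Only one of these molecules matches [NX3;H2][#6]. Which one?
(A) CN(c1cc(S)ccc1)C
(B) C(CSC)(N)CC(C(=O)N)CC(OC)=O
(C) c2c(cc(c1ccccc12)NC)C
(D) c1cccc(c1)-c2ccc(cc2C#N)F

[NX3;H2][#6] describes a trivalent nitrogen with two H attached to carbon (a primary amine).
(A) has a dimethylamino group (-N(CH3)2) but the nitrogen has H0, not H2.
(B) contains a primary amino group (-NH2), which satisfies every atom and bond constraint.
(C) has an N-methylamino group (-NHCH3) but the nitrogen bears two carbons and only one H (H1), not H2.
(D) has a nitrile (-C#N) but the nitrogen is NX1 (triple-bonded), not NX3 with two H.
So the answer is (B).

B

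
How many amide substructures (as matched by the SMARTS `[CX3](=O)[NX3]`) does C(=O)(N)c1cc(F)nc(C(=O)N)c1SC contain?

2

[CX3](=O)[NX3] is the SMARTS for an amide: a carbonyl carbon bonded to a trivalent nitrogen.
The molecule carries 2 separate instances of a primary amide (-C(=O)NH2) meeting every constraint; each maps to a distinct set of atoms, giving 2 matches.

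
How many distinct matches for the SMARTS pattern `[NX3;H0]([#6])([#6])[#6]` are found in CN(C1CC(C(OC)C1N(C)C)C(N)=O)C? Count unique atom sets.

2

[NX3;H0]([#6])([#6])[#6] is the SMARTS for a tertiary amine: a trivalent nitrogen with no H, bonded to three carbons.
The molecule carries 2 separate instances of a dimethylamino group (-N(CH3)2) meeting every constraint; each maps to a distinct set of atoms, giving 2 matches.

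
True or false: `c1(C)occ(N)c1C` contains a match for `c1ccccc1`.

False

The pattern c1ccccc1 describes six aromatic carbons in a ring — a benzene ring.
The closest candidate here is a methyl group (-CH3), but no six-membered all-carbon aromatic ring is present. No other fragment satisfies the full query, so there is no match.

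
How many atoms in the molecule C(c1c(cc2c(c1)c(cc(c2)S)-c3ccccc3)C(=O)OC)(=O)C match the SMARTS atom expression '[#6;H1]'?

9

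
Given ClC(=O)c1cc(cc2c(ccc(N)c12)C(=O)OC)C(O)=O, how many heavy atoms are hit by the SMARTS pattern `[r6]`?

10

Check the 21 heavy atoms by environment: 10× c (aromatic, in 6-ring) → match; 4× C (acyclic) → no; 5× O (acyclic) → no; 1× N (acyclic) → no; 1× Cl (acyclic) → no.
That gives 10 matching atoms.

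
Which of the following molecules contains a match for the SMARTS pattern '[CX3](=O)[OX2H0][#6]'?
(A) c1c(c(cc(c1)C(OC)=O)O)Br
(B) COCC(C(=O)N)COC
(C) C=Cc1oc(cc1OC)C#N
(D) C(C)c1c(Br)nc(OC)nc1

[CX3](=O)[OX2H0][#6] describes a carbonyl carbon bonded to an oxygen that is itself bonded to carbon (no H on that O) (an ester).
(A) contains a methyl-ester group (-C(=O)OCH3), which satisfies every atom and bond constraint.
(B) has a methoxy ether (-OCH3) but the ether oxygen is not adjacent to a C=O carbon.
(C) has a methoxy ether (-OCH3) but the ether oxygen is not adjacent to a C=O carbon.
(D) has a methoxy ether (-OCH3) but the ether oxygen is not adjacent to a C=O carbon.
So the answer is (A).

A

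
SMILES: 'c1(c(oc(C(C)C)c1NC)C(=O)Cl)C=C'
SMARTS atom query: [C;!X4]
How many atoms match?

The query [C;!X4] means: aliphatic carbon that does not have four total connections.
Check the 15 heavy atoms by environment: 1× o (aromatic, X2) → no; 4× c (aromatic, X3) → no; 1× N (X3) → no; 4× C (X4) → no; 3× C (X3) → match; 1× O (X1) → no; 1× Cl (X1) → no.
That gives 3 matching atoms.

3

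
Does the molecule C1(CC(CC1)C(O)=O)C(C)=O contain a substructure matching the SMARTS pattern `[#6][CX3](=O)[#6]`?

Yes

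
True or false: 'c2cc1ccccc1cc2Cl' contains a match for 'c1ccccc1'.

True

The pattern c1ccccc1 describes six aromatic carbons in a ring — a benzene ring.
The required atom environment is present in the molecule, so the pattern matches.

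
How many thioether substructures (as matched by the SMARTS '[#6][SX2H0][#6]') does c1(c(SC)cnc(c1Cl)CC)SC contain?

2

[#6][SX2H0][#6] is the SMARTS for a thioether: an aliphatic sulfur bridging two carbons with no H on the sulfur.
The molecule carries 2 separate instances of a methylthio ether (-SCH3) meeting every constraint; each maps to a distinct set of atoms, giving 2 matches.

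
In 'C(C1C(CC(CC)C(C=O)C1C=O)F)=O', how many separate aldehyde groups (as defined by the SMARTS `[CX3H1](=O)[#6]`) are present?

3

[CX3H1](=O)[#6] is the SMARTS for an aldehyde: an sp2 carbon with one H, double-bonded to O and single-bonded to carbon.
The molecule carries 3 separate instances of an aldehyde (-CHO) meeting every constraint; each maps to a distinct set of atoms, giving 3 matches.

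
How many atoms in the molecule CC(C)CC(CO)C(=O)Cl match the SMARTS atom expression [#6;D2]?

Check the 10 heavy atoms by environment: 2× C (D2) → match; 3× C (D3) → no; 2× C (D1) → no; 2× O (D1) → no; 1× Cl (D1) → no.
That gives 2 matching atoms.

2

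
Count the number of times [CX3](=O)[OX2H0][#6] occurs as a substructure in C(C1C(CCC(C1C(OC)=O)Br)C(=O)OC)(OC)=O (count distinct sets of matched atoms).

3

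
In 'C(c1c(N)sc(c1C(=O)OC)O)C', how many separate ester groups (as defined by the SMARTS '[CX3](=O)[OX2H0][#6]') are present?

1

[CX3](=O)[OX2H0][#6] is the SMARTS for an ester: a carbonyl carbon bonded to an oxygen that is itself bonded to carbon (no H on that O).
Exactly one fragment in the molecule meets all constraints, giving 1 match.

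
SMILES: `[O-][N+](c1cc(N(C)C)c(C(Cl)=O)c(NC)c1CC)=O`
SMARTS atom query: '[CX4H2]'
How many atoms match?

1

Check the 19 heavy atoms by environment: 5× c (aromatic, H0, X3) → no; 1× c (aromatic, H1, X3) → no; 1× N (H0, X3) → no; 4× C (H3, X4) → no; 1× N (H1, X3) → no; 1× C (H0, X3) → no; 2× O (H0, X1) → no; 1× Cl (H0, X1) → no; 1× C (H2, X4) → match; 1× N (charge +1, H0, X3) → no; 1× O (charge -1, H0, X1) → no.
That gives 1 matching atom.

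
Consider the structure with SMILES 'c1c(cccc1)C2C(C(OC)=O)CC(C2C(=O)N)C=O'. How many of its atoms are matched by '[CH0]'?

Check the 20 heavy atoms by environment: 5× C (H1) → no; 1× C (H2) → no; 2× C (H0) → match; 4× O (H0) → no; 1× C (H3) → no; 1× N (H2) → no; 1× c (aromatic, H0) → no; 5× c (aromatic, H1) → no.
That gives 2 matching atoms.

2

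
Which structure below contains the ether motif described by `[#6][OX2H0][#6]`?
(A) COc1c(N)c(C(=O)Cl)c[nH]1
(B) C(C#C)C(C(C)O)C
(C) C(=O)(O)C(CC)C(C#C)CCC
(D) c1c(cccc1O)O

A

[#6][OX2H0][#6] describes an aliphatic oxygen bridging two carbons with no H on the oxygen (an ether).
(A) contains a methoxy ether (-OCH3), which satisfies every atom and bond constraint.
(B) has a hydroxyl group (-OH) but the oxygen has H1, not H0 bridging two carbons.
(C) has a carboxylic acid group (-C(=O)OH) but the -OH oxygen has H1; the =O is OX1, not OX2.
(D) has a hydroxyl group (-OH) but the oxygen has H1, not H0 bridging two carbons.
So the answer is (A).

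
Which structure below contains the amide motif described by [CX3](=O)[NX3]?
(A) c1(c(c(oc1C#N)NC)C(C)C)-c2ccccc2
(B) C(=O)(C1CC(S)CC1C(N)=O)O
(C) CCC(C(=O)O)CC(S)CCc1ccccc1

B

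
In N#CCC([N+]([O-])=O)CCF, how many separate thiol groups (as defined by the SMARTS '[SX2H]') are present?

0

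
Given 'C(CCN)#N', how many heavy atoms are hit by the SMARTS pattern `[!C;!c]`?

2

Check the 5 heavy atoms by environment: 3× C → no; 2× N → match.
That gives 2 matching atoms.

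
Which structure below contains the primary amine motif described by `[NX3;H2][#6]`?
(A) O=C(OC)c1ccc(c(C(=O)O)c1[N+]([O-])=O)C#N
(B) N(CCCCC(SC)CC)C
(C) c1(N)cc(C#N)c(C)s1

C

[NX3;H2][#6] describes a trivalent nitrogen with two H attached to carbon (a primary amine).
(A) has a nitrile (-C#N) but the nitrogen is NX1 (triple-bonded), not NX3 with two H.
(B) has an N-methylamino group (-NHCH3) but the nitrogen bears two carbons and only one H (H1), not H2.
(C) contains a primary amino group (-NH2), which satisfies every atom and bond constraint.
So the answer is (C).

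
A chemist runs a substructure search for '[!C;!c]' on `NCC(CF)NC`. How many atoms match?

3

The query [!C;!c] means: neither aliphatic nor aromatic carbon — same as [!#6].
Check the 7 heavy atoms by environment: 4× C → no; 2× N → match; 1× F → match.
Summing the matching environments: 2 + 1 = 3 matching atoms.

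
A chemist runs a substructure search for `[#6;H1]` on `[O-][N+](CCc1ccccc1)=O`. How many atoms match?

5

Check the 11 heavy atoms by environment: 2× C (H2) → no; 1× c (aromatic, H0) → no; 5× c (aromatic, H1) → match; 1× N (charge +1, H0) → no; 1× O (charge -1, H0) → no; 1× O (H0) → no.
That gives 5 matching atoms.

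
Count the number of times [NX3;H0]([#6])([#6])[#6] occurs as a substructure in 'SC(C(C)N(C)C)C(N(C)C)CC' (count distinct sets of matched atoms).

[NX3;H0]([#6])([#6])[#6] is the SMARTS for a tertiary amine: a trivalent nitrogen with no H, bonded to three carbons.
The molecule carries 2 separate instances of a dimethylamino group (-N(CH3)2) meeting every constraint; each maps to a distinct set of atoms, giving 2 matches.

2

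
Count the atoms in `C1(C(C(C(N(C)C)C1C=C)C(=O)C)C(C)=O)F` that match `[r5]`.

5

The query [r5] means: r5 matches atoms in a five-membered ring.
Check the 17 heavy atoms by environment: 5× C (in 5-ring) → match; 1× N (acyclic) → no; 8× C (acyclic) → no; 1× F (acyclic) → no; 2× O (acyclic) → no.
That gives 5 matching atoms.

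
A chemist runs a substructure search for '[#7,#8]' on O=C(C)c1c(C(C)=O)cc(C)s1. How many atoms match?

2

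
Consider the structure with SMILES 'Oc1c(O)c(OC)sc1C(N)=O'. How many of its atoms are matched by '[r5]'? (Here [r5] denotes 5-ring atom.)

The query [r5] means: r5 matches atoms in a five-membered ring.
Check the 12 heavy atoms by environment: 1× s (aromatic, in 5-ring) → match; 4× c (aromatic, in 5-ring) → match; 4× O (acyclic) → no; 2× C (acyclic) → no; 1× N (acyclic) → no.
Summing the matching environments: 1 + 4 = 5 matching atoms.

5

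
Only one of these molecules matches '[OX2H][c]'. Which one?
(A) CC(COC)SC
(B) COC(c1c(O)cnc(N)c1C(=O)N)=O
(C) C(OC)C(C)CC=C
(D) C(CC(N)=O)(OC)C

[OX2H][c] describes a hydroxyl oxygen attached to an aromatic carbon (a phenol).
(A) has a methoxy ether (-OCH3) but the oxygen has H0, not H1.
(B) contains a hydroxyl group (-OH), which satisfies every atom and bond constraint.
(C) has a methoxy ether (-OCH3) but the oxygen has H0, not H1.
(D) has a methoxy ether (-OCH3) but the oxygen has H0, not H1.
So the answer is (B).

B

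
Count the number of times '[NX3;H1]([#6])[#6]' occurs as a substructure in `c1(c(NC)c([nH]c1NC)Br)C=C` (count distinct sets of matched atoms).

2

[NX3;H1]([#6])[#6] is the SMARTS for a secondary amine: a trivalent nitrogen with one H, bonded to two carbons.
The molecule carries 2 separate instances of an N-methylamino group (-NHCH3) meeting every constraint; each maps to a distinct set of atoms, giving 2 matches.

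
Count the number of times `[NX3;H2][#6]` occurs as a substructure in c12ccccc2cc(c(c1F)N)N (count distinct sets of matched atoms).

2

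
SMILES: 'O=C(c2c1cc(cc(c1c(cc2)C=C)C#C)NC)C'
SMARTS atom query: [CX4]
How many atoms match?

2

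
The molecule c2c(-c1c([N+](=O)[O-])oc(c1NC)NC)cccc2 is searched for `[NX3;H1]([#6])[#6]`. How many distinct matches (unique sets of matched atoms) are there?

2

[NX3;H1]([#6])[#6] is the SMARTS for a secondary amine: a trivalent nitrogen with one H, bonded to two carbons.
The molecule carries 2 separate instances of an N-methylamino group (-NHCH3) meeting every constraint; each maps to a distinct set of atoms, giving 2 matches.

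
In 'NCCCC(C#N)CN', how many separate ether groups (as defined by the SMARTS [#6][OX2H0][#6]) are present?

0

[#6][OX2H0][#6] is the SMARTS for an ether: an aliphatic oxygen bridging two carbons with no H on the oxygen.
No fragment in the molecule satisfies every constraint, giving 0 matches.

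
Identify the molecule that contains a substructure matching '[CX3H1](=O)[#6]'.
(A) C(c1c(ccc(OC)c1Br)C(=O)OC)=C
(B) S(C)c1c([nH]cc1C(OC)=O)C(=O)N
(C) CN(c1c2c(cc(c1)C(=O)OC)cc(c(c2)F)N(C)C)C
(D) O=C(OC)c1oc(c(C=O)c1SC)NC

[CX3H1](=O)[#6] describes an sp2 carbon with one H, double-bonded to O and single-bonded to carbon (an aldehyde).
(A) has a methyl-ester group (-C(=O)OCH3) but the carbonyl carbon has H0, not H1.
(B) has a methyl-ester group (-C(=O)OCH3) but the carbonyl carbon has H0, not H1.
(C) has a methyl-ester group (-C(=O)OCH3) but the carbonyl carbon has H0, not H1.
(D) contains an aldehyde (-CHO), which satisfies every atom and bond constraint.
So the answer is (D).

D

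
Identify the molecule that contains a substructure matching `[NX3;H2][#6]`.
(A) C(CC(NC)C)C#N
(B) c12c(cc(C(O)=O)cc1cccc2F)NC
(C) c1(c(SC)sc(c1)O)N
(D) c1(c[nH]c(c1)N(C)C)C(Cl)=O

[NX3;H2][#6] describes a trivalent nitrogen with two H attached to carbon (a primary amine).
(A) has a nitrile (-C#N) but the nitrogen is NX1 (triple-bonded), not NX3 with two H.
(B) has an N-methylamino group (-NHCH3) but the nitrogen bears two carbons and only one H (H1), not H2.
(C) contains a primary amino group (-NH2), which satisfies every atom and bond constraint.
(D) has a dimethylamino group (-N(CH3)2) but the nitrogen has H0, not H2.
So the answer is (C).

C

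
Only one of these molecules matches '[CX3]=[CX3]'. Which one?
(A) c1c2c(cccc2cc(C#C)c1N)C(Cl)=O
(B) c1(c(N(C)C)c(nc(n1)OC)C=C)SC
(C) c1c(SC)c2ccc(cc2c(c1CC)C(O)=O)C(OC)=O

B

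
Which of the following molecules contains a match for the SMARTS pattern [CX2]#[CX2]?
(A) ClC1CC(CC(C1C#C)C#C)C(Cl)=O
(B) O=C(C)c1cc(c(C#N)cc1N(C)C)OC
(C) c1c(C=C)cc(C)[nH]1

[CX2]#[CX2] describes a carbon-carbon triple bond (an alkyne).
(A) contains an ethynyl group (-C#CH), which satisfies every atom and bond constraint.
(B) has a nitrile (-C#N) but the triple bond is C#N, not C#C.
(C) has a vinyl group (-CH=CH2) but the C=C is a double bond; both carbons are CX3, not CX2.
So the answer is (A).

A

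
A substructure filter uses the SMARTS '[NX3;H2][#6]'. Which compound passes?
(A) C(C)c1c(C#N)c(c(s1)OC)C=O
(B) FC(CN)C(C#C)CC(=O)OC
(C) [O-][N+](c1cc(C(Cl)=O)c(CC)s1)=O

B

[NX3;H2][#6] describes a trivalent nitrogen with two H attached to carbon (a primary amine).
(A) has a nitrile (-C#N) but the nitrogen is NX1 (triple-bonded), not NX3 with two H.
(B) contains a primary amino group (-NH2), which satisfies every atom and bond constraint.
(C) has a nitro group (-[N+](=O)[O-]) but the nitrogen is [N+] with no H, not NX3H2.
So the answer is (B).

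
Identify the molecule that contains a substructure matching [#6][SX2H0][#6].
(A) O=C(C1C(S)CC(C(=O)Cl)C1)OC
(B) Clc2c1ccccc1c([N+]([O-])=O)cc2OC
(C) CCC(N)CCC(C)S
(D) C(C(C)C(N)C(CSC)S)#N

D

[#6][SX2H0][#6] describes an aliphatic sulfur bridging two carbons with no H on the sulfur (a thioether).
(A) has a thiol (-SH) but the sulfur has H1, not H0 bridging two carbons.
(B) has a methoxy ether (-OCH3) but the bridging atom is O, not S.
(C) has a thiol (-SH) but the sulfur has H1, not H0 bridging two carbons.
(D) contains a methylthio ether (-SCH3), which satisfies every atom and bond constraint.
So the answer is (D).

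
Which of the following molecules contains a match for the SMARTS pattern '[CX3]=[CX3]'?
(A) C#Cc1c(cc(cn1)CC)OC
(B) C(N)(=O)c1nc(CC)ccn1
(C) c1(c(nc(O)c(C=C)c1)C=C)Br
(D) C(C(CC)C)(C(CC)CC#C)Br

C

[CX3]=[CX3] describes a non-aromatic C=C double bond between two sp2 carbons (an alkene).
(A) has an ethynyl group (-C#CH) but the C-C bond is a triple bond, not a double bond.
(B) has an ethyl group (-CH2CH3) but its C-C bond is a single bond between CX4 carbons, not CX3=CX3.
(C) contains a vinyl group (-CH=CH2), which satisfies every atom and bond constraint.
(D) has an ethynyl group (-C#CH) but the C-C bond is a triple bond, not a double bond.
So the answer is (C).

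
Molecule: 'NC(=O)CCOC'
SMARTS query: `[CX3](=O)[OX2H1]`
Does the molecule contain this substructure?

The pattern [CX3](=O)[OX2H1] describes an sp2 carbon double-bonded to O and single-bonded to an -OH oxygen — a carboxylic acid.
The closest candidate here is a primary amide (-C(=O)NH2), but the carbonyl is bonded to N, not to an -OH oxygen. No other fragment satisfies the full query, so there is no match.

No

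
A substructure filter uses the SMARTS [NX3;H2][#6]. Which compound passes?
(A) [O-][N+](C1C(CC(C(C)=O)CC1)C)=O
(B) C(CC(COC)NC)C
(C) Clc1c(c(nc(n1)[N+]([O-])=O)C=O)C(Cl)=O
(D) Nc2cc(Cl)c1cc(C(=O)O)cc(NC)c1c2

[NX3;H2][#6] describes a trivalent nitrogen with two H attached to carbon (a primary amine).
(A) has a nitro group (-[N+](=O)[O-]) but the nitrogen is [N+] with no H, not NX3H2.
(B) has an N-methylamino group (-NHCH3) but the nitrogen bears two carbons and only one H (H1), not H2.
(C) has a nitro group (-[N+](=O)[O-]) but the nitrogen is [N+] with no H, not NX3H2.
(D) contains a primary amino group (-NH2), which satisfies every atom and bond constraint.
So the answer is (D).

D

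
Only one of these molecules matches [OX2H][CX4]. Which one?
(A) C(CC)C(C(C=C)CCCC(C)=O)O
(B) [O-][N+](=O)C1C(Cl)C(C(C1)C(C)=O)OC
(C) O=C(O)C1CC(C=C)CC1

[OX2H][CX4] describes a hydroxyl oxygen bound to an sp3 (X4) carbon (an aliphatic alcohol).
(A) contains a hydroxyl group (-OH), which satisfies every atom and bond constraint.
(B) has a methoxy ether (-OCH3) but the oxygen has H0 (ether), not H1.
(C) has a carboxylic acid group (-C(=O)OH) but the -OH is on a CX3 carbonyl carbon, not a CX4 carbon.
So the answer is (A).

A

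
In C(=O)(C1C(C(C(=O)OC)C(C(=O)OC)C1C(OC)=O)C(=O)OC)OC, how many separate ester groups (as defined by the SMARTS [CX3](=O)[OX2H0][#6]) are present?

5

[CX3](=O)[OX2H0][#6] is the SMARTS for an ester: a carbonyl carbon bonded to an oxygen that is itself bonded to carbon (no H on that O).
The molecule carries 5 separate instances of a methyl-ester group (-C(=O)OCH3) meeting every constraint; each maps to a distinct set of atoms, giving 5 matches.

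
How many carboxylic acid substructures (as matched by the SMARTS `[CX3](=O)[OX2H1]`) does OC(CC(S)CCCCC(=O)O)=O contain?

2

[CX3](=O)[OX2H1] is the SMARTS for a carboxylic acid: an sp2 carbon double-bonded to O and single-bonded to an -OH oxygen.
The molecule carries 2 separate instances of a carboxylic acid group (-C(=O)OH) meeting every constraint; each maps to a distinct set of atoms, giving 2 matches.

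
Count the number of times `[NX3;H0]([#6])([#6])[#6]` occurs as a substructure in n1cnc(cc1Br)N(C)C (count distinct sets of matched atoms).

1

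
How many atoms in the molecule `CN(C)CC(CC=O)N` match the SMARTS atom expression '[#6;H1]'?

The query [#6;H1] means: any carbon bearing exactly one hydrogen.
Check the 9 heavy atoms by environment: 2× C (H2) → no; 2× C (H1) → match; 1× N (H0) → no; 2× C (H3) → no; 1× O (H0) → no; 1× N (H2) → no.
That gives 2 matching atoms.

2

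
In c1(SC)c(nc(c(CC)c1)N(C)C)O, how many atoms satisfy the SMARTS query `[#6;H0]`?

4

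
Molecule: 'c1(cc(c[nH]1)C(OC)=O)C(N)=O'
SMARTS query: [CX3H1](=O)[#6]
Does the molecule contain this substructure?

No

The pattern [CX3H1](=O)[#6] describes an sp2 carbon with one H, double-bonded to O and single-bonded to carbon — an aldehyde.
The closest candidate here is a methyl-ester group (-C(=O)OCH3), but the carbonyl carbon has H0, not H1. No other fragment satisfies the full query, so there is no match.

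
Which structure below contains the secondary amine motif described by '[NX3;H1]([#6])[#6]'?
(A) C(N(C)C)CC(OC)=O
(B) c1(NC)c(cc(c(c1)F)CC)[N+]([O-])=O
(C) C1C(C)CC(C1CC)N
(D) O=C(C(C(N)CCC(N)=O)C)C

B

[NX3;H1]([#6])[#6] describes a trivalent nitrogen with one H, bonded to two carbons (a secondary amine).
(A) has a dimethylamino group (-N(CH3)2) but the nitrogen has H0, not H1.
(B) contains an N-methylamino group (-NHCH3), which satisfies every atom and bond constraint.
(C) has a primary amino group (-NH2) but the nitrogen has H2 and only one carbon neighbour.
(D) has a primary amide (-C(=O)NH2) but the -C(=O)NH2 nitrogen has H2, not H1.
So the answer is (B).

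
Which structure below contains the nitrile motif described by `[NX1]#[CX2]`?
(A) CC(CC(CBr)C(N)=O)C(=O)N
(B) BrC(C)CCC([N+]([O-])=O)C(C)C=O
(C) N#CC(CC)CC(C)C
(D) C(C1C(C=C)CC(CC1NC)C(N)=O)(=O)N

[NX1]#[CX2] describes a nitrogen triple-bonded to a two-connected carbon (a nitrile).
(A) has a primary amide (-C(=O)NH2) but the nitrogen is NX3, not NX1.
(B) has a nitro group (-[N+](=O)[O-]) but there is no C#N triple bond.
(C) contains a nitrile (-C#N), which satisfies every atom and bond constraint.
(D) has a primary amide (-C(=O)NH2) but the nitrogen is NX3, not NX1.
So the answer is (C).

C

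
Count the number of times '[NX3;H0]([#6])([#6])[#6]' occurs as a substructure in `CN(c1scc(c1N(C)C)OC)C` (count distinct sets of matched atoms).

[NX3;H0]([#6])([#6])[#6] is the SMARTS for a tertiary amine: a trivalent nitrogen with no H, bonded to three carbons.
The molecule carries 2 separate instances of a dimethylamino group (-N(CH3)2) meeting every constraint; each maps to a distinct set of atoms, giving 2 matches.

2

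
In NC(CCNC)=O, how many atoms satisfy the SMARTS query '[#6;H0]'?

1

The query [#6;H0] means: any carbon with no attached hydrogen.
Check the 7 heavy atoms by environment: 2× C (H2) → no; 1× N (H1) → no; 1× C (H3) → no; 1× C (H0) → match; 1× O (H0) → no; 1× N (H2) → no.
That gives 1 matching atom.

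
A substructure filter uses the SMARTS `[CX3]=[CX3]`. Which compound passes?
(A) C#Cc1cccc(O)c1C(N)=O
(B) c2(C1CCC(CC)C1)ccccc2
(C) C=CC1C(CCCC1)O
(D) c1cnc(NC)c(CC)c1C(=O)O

C

[CX3]=[CX3] describes a non-aromatic C=C double bond between two sp2 carbons (an alkene).
(A) has an ethynyl group (-C#CH) but the C-C bond is a triple bond, not a double bond.
(B) has an ethyl group (-CH2CH3) but its C-C bond is a single bond between CX4 carbons, not CX3=CX3.
(C) contains a vinyl group (-CH=CH2), which satisfies every atom and bond constraint.
(D) has an ethyl group (-CH2CH3) but its C-C bond is a single bond between CX4 carbons, not CX3=CX3.
So the answer is (C).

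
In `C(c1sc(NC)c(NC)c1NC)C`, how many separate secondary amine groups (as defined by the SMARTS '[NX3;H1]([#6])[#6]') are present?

3

[NX3;H1]([#6])[#6] is the SMARTS for a secondary amine: a trivalent nitrogen with one H, bonded to two carbons.
The molecule carries 3 separate instances of an N-methylamino group (-NHCH3) meeting every constraint; each maps to a distinct set of atoms, giving 3 matches.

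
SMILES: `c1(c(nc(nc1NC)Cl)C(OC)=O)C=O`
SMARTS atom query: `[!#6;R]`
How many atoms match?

2

The query [!#6;R] means: non-carbon atom that is part of a ring.
Check the 15 heavy atoms by environment: 2× n (aromatic, in 6-ring) → match; 4× c (aromatic, in 6-ring) → no; 1× Cl (acyclic) → no; 4× C (acyclic) → no; 3× O (acyclic) → no; 1× N (acyclic) → no.
That gives 2 matching atoms.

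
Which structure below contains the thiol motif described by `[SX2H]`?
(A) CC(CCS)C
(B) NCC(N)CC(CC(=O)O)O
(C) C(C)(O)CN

A

[SX2H] describes an aliphatic sulfur with two connections, one being H (a thiol).
(A) contains a thiol (-SH), which satisfies every atom and bond constraint.
(B) has a hydroxyl group (-OH) but it is an -OH, not an -SH.
(C) has a hydroxyl group (-OH) but it is an -OH, not an -SH.
So the answer is (A).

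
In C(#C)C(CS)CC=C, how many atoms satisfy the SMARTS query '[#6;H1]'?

Check the 8 heavy atoms by environment: 3× C (H2) → no; 3× C (H1) → match; 1× S (H1) → no; 1× C (H0) → no.
That gives 3 matching atoms.

3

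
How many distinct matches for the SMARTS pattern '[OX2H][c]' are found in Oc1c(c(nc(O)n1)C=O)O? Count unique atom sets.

3

[OX2H][c] is the SMARTS for a phenol: a hydroxyl oxygen attached to an aromatic carbon.
The molecule carries 3 separate instances of a hydroxyl group (-OH) meeting every constraint; each maps to a distinct set of atoms, giving 3 matches.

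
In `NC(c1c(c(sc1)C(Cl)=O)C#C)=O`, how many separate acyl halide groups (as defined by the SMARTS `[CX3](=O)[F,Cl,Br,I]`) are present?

[CX3](=O)[F,Cl,Br,I] is the SMARTS for an acyl halide: a carbonyl carbon bonded to a halogen.
Exactly one fragment in the molecule meets all constraints, giving 1 match.

1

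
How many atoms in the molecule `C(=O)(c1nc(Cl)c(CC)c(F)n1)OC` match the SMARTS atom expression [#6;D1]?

2

Check the 14 heavy atoms by environment: 2× n (aromatic, D2) → no; 4× c (aromatic, D3) → no; 1× C (D2) → no; 2× C (D1) → match; 1× F (D1) → no; 1× Cl (D1) → no; 1× C (D3) → no; 1× O (D1) → no; 1× O (D2) → no.
That gives 2 matching atoms.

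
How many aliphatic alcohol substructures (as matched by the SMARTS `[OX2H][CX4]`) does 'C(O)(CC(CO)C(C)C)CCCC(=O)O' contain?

2

[OX2H][CX4] is the SMARTS for an aliphatic alcohol: a hydroxyl oxygen bound to an sp3 (X4) carbon.
The molecule carries 2 separate instances of a hydroxyl group (-OH) meeting every constraint; each maps to a distinct set of atoms, giving 2 matches.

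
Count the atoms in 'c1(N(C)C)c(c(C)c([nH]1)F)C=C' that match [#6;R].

4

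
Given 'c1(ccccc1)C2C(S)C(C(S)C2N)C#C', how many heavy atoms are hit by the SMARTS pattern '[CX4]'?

5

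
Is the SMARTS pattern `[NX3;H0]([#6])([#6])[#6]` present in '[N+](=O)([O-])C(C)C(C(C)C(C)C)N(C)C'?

Yes

The pattern [NX3;H0]([#6])([#6])[#6] describes a trivalent nitrogen with no H, bonded to three carbons — a tertiary amine.
The molecule carries a dimethylamino group (-N(CH3)2), whose atoms satisfy every constraint of the query, so the pattern matches.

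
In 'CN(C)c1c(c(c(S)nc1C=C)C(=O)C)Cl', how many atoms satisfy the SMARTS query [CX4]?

The query [CX4] means: C with X4: aliphatic carbon with exactly 4 total connections (bonds + H).
Check the 16 heavy atoms by environment: 1× n (aromatic, X2) → no; 5× c (aromatic, X3) → no; 1× Cl (X1) → no; 1× N (X3) → no; 3× C (X4) → match; 3× C (X3) → no; 1× S (X2) → no; 1× O (X1) → no.
That gives 3 matching atoms.

3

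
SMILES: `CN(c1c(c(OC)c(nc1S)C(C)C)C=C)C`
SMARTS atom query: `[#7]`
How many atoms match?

The query [#7] means: #7 matches any nitrogen atom regardless of aromaticity.
Check the 17 heavy atoms by environment: 1× n (aromatic) → match; 5× c (aromatic) → no; 1× N → match; 8× C → no; 1× S → no; 1× O → no.
Summing the matching environments: 1 + 1 = 2 matching atoms.

2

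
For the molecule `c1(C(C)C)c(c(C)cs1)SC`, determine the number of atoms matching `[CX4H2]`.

The query [CX4H2] means: sp3 carbon (X4) with exactly two hydrogens.
Check the 11 heavy atoms by environment: 1× s (aromatic, H0, X2) → no; 3× c (aromatic, H0, X3) → no; 1× c (aromatic, H1, X3) → no; 1× S (H0, X2) → no; 4× C (H3, X4) → no; 1× C (H1, X4) → no.
No environment satisfies the query, so 0 matching atoms.

0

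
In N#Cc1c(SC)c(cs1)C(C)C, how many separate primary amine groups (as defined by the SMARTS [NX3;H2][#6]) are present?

[NX3;H2][#6] is the SMARTS for a primary amine: a trivalent nitrogen with two H attached to carbon.
The molecule has a nitrile (-C#N), but the nitrogen is NX1 (triple-bonded), not NX3 with two H; nothing else fits, so there are 0 matches.

0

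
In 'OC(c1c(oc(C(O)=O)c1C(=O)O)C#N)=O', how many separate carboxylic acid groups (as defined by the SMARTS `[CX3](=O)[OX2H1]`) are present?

3

[CX3](=O)[OX2H1] is the SMARTS for a carboxylic acid: an sp2 carbon double-bonded to O and single-bonded to an -OH oxygen.
The molecule carries 3 separate instances of a carboxylic acid group (-C(=O)OH) meeting every constraint; each maps to a distinct set of atoms, giving 3 matches.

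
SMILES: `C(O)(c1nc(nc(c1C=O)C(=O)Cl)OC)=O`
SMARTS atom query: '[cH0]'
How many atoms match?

4

Check the 16 heavy atoms by environment: 2× n (aromatic, H0) → no; 4× c (aromatic, H0) → match; 2× C (H0) → no; 4× O (H0) → no; 1× Cl (H0) → no; 1× O (H1) → no; 1× C (H1) → no; 1× C (H3) → no.
That gives 4 matching atoms.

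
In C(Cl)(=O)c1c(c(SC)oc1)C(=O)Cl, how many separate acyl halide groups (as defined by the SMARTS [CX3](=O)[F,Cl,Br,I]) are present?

[CX3](=O)[F,Cl,Br,I] is the SMARTS for an acyl halide: a carbonyl carbon bonded to a halogen.
The molecule carries 2 separate instances of an acyl chloride (-C(=O)Cl) meeting every constraint; each maps to a distinct set of atoms, giving 2 matches.

2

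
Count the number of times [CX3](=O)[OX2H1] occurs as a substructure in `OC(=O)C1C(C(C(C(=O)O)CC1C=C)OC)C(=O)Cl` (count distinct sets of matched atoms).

[CX3](=O)[OX2H1] is the SMARTS for a carboxylic acid: an sp2 carbon double-bonded to O and single-bonded to an -OH oxygen.
The molecule carries 2 separate instances of a carboxylic acid group (-C(=O)OH) meeting every constraint; each maps to a distinct set of atoms, giving 2 matches.

2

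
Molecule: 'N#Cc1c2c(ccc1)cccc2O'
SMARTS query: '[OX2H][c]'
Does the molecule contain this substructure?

The pattern [OX2H][c] describes a hydroxyl oxygen attached to an aromatic carbon — a phenol.
The molecule carries a hydroxyl group (-OH), whose atoms satisfy every constraint of the query, so the pattern matches.

Yes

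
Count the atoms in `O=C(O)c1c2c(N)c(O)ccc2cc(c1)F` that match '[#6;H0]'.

The query [#6;H0] means: any carbon with no attached hydrogen.
Check the 16 heavy atoms by environment: 6× c (aromatic, H0) → match; 4× c (aromatic, H1) → no; 1× C (H0) → match; 1× O (H0) → no; 2× O (H1) → no; 1× N (H2) → no; 1× F (H0) → no.
Summing the matching environments: 6 + 1 = 7 matching atoms.

7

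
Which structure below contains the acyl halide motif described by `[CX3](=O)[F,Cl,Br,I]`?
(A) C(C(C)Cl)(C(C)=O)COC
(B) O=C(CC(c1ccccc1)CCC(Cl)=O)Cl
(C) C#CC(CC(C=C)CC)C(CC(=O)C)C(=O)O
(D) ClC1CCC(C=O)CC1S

[CX3](=O)[F,Cl,Br,I] describes a carbonyl carbon bonded to a halogen (an acyl halide).
(A) has a chloro substituent but the Cl is not on a carbonyl carbon.
(B) contains an acyl chloride (-C(=O)Cl), which satisfies every atom and bond constraint.
(C) has a carboxylic acid group (-C(=O)OH) but the carbonyl is bonded to -OH, not to a halogen.
(D) has a chloro substituent but the Cl is not on a carbonyl carbon.
So the answer is (B).

B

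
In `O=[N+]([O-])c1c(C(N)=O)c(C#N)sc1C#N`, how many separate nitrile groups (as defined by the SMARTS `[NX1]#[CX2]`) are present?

[NX1]#[CX2] is the SMARTS for a nitrile: a nitrogen triple-bonded to a two-connected carbon.
The molecule carries 2 separate instances of a nitrile (-C#N) meeting every constraint; each maps to a distinct set of atoms, giving 2 matches.

2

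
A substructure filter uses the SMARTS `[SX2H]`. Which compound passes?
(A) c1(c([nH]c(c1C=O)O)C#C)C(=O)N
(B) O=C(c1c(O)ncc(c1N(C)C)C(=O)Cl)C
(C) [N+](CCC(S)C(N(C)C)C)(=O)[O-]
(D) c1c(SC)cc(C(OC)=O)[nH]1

C

[SX2H] describes an aliphatic sulfur with two connections, one being H (a thiol).
(A) has a hydroxyl group (-OH) but it is an -OH, not an -SH.
(B) has a hydroxyl group (-OH) but it is an -OH, not an -SH.
(C) contains a thiol (-SH), which satisfies every atom and bond constraint.
(D) has a methylthio ether (-SCH3) but the sulfur has H0 (bonded to two carbons), not H1.
So the answer is (C).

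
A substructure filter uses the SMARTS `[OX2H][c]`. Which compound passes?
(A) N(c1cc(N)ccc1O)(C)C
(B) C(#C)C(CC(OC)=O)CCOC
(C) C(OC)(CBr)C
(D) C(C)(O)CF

A

[OX2H][c] describes a hydroxyl oxygen attached to an aromatic carbon (a phenol).
(A) contains a hydroxyl group (-OH), which satisfies every atom and bond constraint.
(B) has a methoxy ether (-OCH3) but the oxygen has H0, not H1.
(C) has a methoxy ether (-OCH3) but the oxygen has H0, not H1.
(D) has a hydroxyl group (-OH) but the -OH is on an aliphatic carbon, not an aromatic c.
So the answer is (A).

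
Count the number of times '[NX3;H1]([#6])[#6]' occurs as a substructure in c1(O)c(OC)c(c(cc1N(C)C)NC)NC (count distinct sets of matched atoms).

2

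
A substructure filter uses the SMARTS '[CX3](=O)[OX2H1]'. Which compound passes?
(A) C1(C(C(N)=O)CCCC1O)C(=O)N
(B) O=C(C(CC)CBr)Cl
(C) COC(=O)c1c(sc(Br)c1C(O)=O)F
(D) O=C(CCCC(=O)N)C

C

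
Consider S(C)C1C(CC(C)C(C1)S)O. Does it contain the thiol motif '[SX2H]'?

Yes

The pattern [SX2H] describes an aliphatic sulfur with two connections, one being H — a thiol.
The molecule carries a thiol (-SH), whose atoms satisfy every constraint of the query, so the pattern matches.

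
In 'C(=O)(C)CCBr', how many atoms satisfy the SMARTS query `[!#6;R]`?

0

The query [!#6;R] means: non-carbon atom that is part of a ring.
Check the 6 heavy atoms by environment: 4× C (acyclic) → no; 1× O (acyclic) → no; 1× Br (acyclic) → no.
No environment satisfies the query, so 0 matching atoms.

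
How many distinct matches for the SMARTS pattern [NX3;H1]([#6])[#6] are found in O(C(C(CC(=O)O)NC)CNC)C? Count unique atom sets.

2

[NX3;H1]([#6])[#6] is the SMARTS for a secondary amine: a trivalent nitrogen with one H, bonded to two carbons.
The molecule carries 2 separate instances of an N-methylamino group (-NHCH3) meeting every constraint; each maps to a distinct set of atoms, giving 2 matches.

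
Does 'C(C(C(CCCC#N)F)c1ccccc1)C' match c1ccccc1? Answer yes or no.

Yes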